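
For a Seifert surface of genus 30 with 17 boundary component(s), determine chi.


chi = 2 - 2g - b
= 2 - 2*30 - 17
= 2 - 60 - 17 = -75

-75


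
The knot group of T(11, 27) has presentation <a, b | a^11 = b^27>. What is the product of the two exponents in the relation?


The relation is a^11 = b^27.
Product of exponents = 11 * 27
= 297

297


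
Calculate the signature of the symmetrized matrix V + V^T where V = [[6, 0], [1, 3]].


Step 1: V + V^T = [[12, 1], [1, 6]]
Step 2: trace = 18, det = 71
Step 3: Discriminant = 18^2 - 4*71 = 40
Step 4: Eigenvalues: 12.1623, 5.83772
Step 5: Signature = (# positive eigenvalues) - (# negative eigenvalues) = 2

2


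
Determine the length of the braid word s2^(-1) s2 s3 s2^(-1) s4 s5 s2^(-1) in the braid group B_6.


The word length counts the number of generators (including inverses).
Listing each generator: s2^(-1), s2, s3, s2^(-1), s4, s5, s2^(-1)
There are 7 generators in this braid word.

7


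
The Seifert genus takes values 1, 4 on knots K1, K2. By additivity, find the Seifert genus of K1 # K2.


The Seifert genus is additive under connected sum.
Seifert genus(K1 # K2) = (1) + (4)
= 5

5


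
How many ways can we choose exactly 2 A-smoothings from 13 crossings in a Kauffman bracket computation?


We choose which 2 of 13 crossings get A-smoothings.
C(13, 2) = 13! / (2! * 11!)
= 78

78


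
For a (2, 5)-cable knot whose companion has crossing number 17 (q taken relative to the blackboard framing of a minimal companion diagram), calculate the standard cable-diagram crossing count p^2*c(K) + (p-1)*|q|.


Step 1: Each of the c(K) crossings of the companion diagram becomes p*p = p^2 crossings among the p parallel strands, and each of the |q| twists s_1 s_2 ... s_(p-1) adds (p-1) crossings.
  Crossings = p^2 * c(K) + (p-1)*|q|
Step 2: = 2^2 * 17 + (2-1)*5
Step 3: = 4*17 + 1*5
Step 4: = 68 + 5 = 73

73


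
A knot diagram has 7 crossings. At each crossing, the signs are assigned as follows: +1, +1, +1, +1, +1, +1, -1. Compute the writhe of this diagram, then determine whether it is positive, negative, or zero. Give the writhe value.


Step 1: Count positive crossings (+1).
Positive crossings: 6
Step 2: Count negative crossings (-1).
Negative crossings: 1
Step 3: Writhe = (positive) - (negative)
w = 6 - 1 = 5
Step 4: |w| = 5, and w is positive

5


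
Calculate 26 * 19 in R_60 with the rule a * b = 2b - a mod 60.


26 * 19 = 2*19 - 26 mod 60
= 38 - 26 mod 60
= 12 mod 60 = 12

12


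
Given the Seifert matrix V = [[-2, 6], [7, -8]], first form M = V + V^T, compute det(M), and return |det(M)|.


Step 1: Form V + V^T where V = [[-2, 6], [7, -8]]
  V^T = [[-2, 7], [6, -8]]
  V + V^T = [[-4, 13], [13, -16]]
Step 2: det(V + V^T) = (-4)*(-16) - 13*13
  = 64 - 169 = -105
Step 3: Knot determinant = |det(V + V^T)| = |-105| = 105

105


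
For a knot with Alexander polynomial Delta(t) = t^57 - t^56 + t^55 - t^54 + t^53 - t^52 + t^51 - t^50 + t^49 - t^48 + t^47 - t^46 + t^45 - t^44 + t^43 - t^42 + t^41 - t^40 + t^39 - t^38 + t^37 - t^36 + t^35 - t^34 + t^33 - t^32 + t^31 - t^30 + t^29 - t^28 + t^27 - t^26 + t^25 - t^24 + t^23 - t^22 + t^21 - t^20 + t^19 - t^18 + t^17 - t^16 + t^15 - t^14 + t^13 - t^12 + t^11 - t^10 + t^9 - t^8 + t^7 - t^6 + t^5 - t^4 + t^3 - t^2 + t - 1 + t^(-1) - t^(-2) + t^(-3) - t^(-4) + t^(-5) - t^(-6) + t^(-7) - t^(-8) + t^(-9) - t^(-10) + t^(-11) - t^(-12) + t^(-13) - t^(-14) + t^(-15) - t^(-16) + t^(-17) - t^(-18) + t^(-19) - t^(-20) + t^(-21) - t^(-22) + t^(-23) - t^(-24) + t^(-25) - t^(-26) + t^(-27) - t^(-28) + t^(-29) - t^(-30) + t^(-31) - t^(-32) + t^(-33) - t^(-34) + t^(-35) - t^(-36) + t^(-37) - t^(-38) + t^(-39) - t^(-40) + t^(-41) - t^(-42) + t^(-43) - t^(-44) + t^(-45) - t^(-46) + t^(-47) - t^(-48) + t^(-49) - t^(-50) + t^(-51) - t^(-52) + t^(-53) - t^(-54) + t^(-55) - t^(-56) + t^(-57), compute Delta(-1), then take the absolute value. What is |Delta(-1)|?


Step 1: The polynomial has 115 terms with alternating signs, exponents from 57 down to -57.
Step 2: Substitute t = -1. The i-th term has coefficient (-1)^i and exponent (m-i),
  so its value is (-1)^i * (-1)^(m-i) = (-1)^m = -1 for every i.
Step 3: All 115 terms equal -1, so Delta(-1) = 115 * (-1) = -115
Step 4: |Delta(-1)| = 115

115


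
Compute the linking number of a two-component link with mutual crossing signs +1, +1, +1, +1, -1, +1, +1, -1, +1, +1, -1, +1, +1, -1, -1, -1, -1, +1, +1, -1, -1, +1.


Step 1: Count positive crossings: 13
Step 2: Count negative crossings: 9
Step 3: Sum of signs = 13 - 9 = 4
Step 4: Linking number = sum/2 = 4/2 = 2

2


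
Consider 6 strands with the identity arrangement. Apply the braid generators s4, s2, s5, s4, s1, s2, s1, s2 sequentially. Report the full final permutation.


Starting with identity [1, 2, 3, 4, 5, 6].
Apply generators in sequence:
  After s4: [1, 2, 3, 5, 4, 6]
  After s2: [1, 3, 2, 5, 4, 6]
  After s5: [1, 3, 2, 5, 6, 4]
  After s4: [1, 3, 2, 6, 5, 4]
  After s1: [3, 1, 2, 6, 5, 4]
  After s2: [3, 2, 1, 6, 5, 4]
  After s1: [2, 3, 1, 6, 5, 4]
  After s2: [2, 1, 3, 6, 5, 4]
Final permutation: [2, 1, 3, 6, 5, 4]

[2, 1, 3, 6, 5, 4]


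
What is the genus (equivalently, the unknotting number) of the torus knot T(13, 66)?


For a torus knot T(p,q), both the unknotting number and genus equal (p-1)(q-1)/2.
= (13-1)(66-1)/2
= 12*65/2
= 780/2 = 390

390


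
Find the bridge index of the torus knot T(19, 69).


The bridge number of T(p,q) is min(p,q).
min(19, 69) = 19

19


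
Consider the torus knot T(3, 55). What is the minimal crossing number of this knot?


For a torus knot T(p, q) with gcd(p,q)=1,
the crossing number is min(p*(q-1), q*(p-1)).
p*(q-1) = 3*54 = 162
q*(p-1) = 55*2 = 110
min(162, 110) = 110

110


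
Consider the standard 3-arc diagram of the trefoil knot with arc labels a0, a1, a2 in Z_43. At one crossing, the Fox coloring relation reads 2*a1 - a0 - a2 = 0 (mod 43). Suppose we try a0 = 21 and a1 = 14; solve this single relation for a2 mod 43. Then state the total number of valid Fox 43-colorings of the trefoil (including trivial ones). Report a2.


Step 1: Apply the given crossing relation 2*a1 - a0 - a2 = 0 (mod 43).
  a2 = 2*a1 - a0 mod 43
  a2 = 2*14 - 21 mod 43
  a2 = 28 - 21 mod 43
  a2 = 7 mod 43 = 7
Step 2: The trefoil has determinant 3.
  Number of Fox p-colorings (p prime) is p^2 if p = 3, else p.
  Since 43 does not divide 3, only trivial (constant) colorings exist.
  (So the trial a0 = 21, a1 = 14 with a0 != a1 does NOT extend to a valid coloring of the whole trefoil: the other two crossing relations require 3*(a1 - a0) = 0 (mod 43), which fails.)
  Total colorings = 43
Step 3: a2 = 7, total Fox 43-colorings = 43

7


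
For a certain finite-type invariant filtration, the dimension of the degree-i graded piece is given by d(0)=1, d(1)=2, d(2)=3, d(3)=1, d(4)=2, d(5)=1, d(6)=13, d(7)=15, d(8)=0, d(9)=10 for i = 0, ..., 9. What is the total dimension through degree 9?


Total dimension = d(0) + d(1) + ... + d(9)
= 1 + 2 + 3 + 1 + 2 + 1 + 13 + 15 + 0 + 10
= 48

48


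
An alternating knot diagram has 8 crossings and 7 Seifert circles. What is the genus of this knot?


For alternating knots, g = (c - s + 1)/2.
= (8 - 7 + 1)/2
= 2/2 = 1

1


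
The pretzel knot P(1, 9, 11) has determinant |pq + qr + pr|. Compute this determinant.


Step 1: Compute pq + qr + pr.
pq = 1*9 = 9
qr = 9*11 = 99
pr = 1*11 = 11
pq + qr + pr = 9 + 99 + 11 = 119
Step 2: Take absolute value.
det(P(1,9,11)) = |119| = 119

119


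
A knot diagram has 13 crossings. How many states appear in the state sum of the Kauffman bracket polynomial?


Each crossing contributes 2 choices (A-smoothing or B-smoothing).
Total states = 2^13 = 8192

8192


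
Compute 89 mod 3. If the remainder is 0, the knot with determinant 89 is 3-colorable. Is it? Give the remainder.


Step 1: A knot is p-colorable if and only if p divides its determinant.
Step 2: Compute 89 mod 3.
89 = 29 * 3 + 2
Step 3: 89 mod 3 = 2
Step 4: The knot is 3-colorable: no

2


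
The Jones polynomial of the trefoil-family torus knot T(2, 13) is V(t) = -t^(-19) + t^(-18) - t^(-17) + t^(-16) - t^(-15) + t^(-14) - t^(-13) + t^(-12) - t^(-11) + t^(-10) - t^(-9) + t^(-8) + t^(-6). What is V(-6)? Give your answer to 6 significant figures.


Substituting t = -6 into V(t) = -t^(-19) + t^(-18) - t^(-17) + t^(-16) - t^(-15) + t^(-14) - t^(-13) + t^(-12) - t^(-11) + t^(-10) - t^(-9) + t^(-8) + t^(-6):
  (-)t^(-19) = 1.64107e-15
  (+)t^(-18) = 9.8464e-15
  (-)t^(-17) = 5.90784e-14
  (+)t^(-16) = 3.5447e-13
  (-)t^(-15) = 2.12682e-12
  (+)t^(-14) = 1.27609e-11
  (-)t^(-13) = 7.65656e-11
  (+)t^(-12) = 4.59394e-10
  (-)t^(-11) = 2.75636e-09
  (+)t^(-10) = 1.65382e-08
  (-)t^(-9) = 9.9229e-08
  (+)t^(-8) = 5.95374e-07
  (+)t^(-6) = 2.14335e-05
Sum = (1.64107e-15) + (9.8464e-15) + (5.90784e-14) + (3.5447e-13) + (2.12682e-12) + (1.27609e-11) + (7.65656e-11) + (4.59394e-10) + (2.75636e-09) + (1.65382e-08) + (9.9229e-08) + (5.95374e-07) + (2.14335e-05)
= 2.214791952e-05
Rounded to 6 significant figures: 2.21479e-05

2.21479e-05


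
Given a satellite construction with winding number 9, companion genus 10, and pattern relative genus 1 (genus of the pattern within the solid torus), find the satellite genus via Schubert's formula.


Schubert: g(satellite) = g_rel(pattern) + |winding| * g(companion),
where g_rel(pattern) is the genus of the pattern relative to the solid torus.
= 1 + 9 * 10
= 1 + 90 = 91

91


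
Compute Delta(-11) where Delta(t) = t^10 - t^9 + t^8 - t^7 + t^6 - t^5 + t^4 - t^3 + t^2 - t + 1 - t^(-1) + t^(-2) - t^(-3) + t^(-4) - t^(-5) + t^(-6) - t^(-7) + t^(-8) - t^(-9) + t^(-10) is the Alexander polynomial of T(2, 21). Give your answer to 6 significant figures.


Substituting t = -11 into Delta(t) = t^10 - t^9 + t^8 - t^7 + t^6 - t^5 + t^4 - t^3 + t^2 - t + 1 - t^(-1) + t^(-2) - t^(-3) + t^(-4) - t^(-5) + t^(-6) - t^(-7) + t^(-8) - t^(-9) + t^(-10):
Term values: (25937424601) + (2357947691) + (214358881) + (19487171) + (1771561) + (161051) + (14641) + (1331) + (121) + (11) + (1) + (0.0909091) + (0.00826446) + (0.000751315) + (6.83013e-05) + (6.20921e-06) + (5.64474e-07) + (5.13158e-08) + (4.66507e-09) + (4.24098e-10) + (3.85543e-11)
Sum = 2.853116706e+10
Rounded to 6 significant figures: 2.85312e+10

2.85312e+10


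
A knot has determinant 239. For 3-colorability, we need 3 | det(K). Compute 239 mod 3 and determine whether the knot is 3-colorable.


Step 1: A knot is p-colorable if and only if p divides its determinant.
Step 2: Compute 239 mod 3.
239 = 79 * 3 + 2
Step 3: 239 mod 3 = 2
Step 4: The knot is 3-colorable: no

2


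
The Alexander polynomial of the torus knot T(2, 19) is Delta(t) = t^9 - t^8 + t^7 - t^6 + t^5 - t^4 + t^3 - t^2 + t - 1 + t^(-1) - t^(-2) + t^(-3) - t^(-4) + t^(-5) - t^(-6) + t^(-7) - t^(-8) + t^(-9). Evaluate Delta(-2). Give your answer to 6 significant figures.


Substituting t = -2 into Delta(t) = t^9 - t^8 + t^7 - t^6 + t^5 - t^4 + t^3 - t^2 + t - 1 + t^(-1) - t^(-2) + t^(-3) - t^(-4) + t^(-5) - t^(-6) + t^(-7) - t^(-8) + t^(-9):
Term values: (-512) + (-256) + (-128) + (-64) + (-32) + (-16) + (-8) + (-4) + (-2) + (-1) + (-0.5) + (-0.25) + (-0.125) + (-0.0625) + (-0.03125) + (-0.015625) + (-0.0078125) + (-0.00390625) + (-0.00195312)
Sum = -1023.998047
Rounded to 6 significant figures: -1024

-1024


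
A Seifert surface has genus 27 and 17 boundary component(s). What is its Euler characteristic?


chi = 2 - 2g - b
= 2 - 2*27 - 17
= 2 - 54 - 17 = -69

-69


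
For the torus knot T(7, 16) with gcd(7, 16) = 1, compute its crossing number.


For a torus knot T(p, q) with gcd(p,q)=1,
the crossing number is min(p*(q-1), q*(p-1)).
p*(q-1) = 7*15 = 105
q*(p-1) = 16*6 = 96
min(105, 96) = 96

96


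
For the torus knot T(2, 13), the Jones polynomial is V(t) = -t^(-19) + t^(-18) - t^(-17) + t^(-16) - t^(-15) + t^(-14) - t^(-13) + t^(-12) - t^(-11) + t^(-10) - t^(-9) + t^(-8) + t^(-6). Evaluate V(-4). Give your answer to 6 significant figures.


Substituting t = -4 into V(t) = -t^(-19) + t^(-18) - t^(-17) + t^(-16) - t^(-15) + t^(-14) - t^(-13) + t^(-12) - t^(-11) + t^(-10) - t^(-9) + t^(-8) + t^(-6):
  (-)t^(-19) = 3.63798e-12
  (+)t^(-18) = 1.45519e-11
  (-)t^(-17) = 5.82077e-11
  (+)t^(-16) = 2.32831e-10
  (-)t^(-15) = 9.31323e-10
  (+)t^(-14) = 3.72529e-09
  (-)t^(-13) = 1.49012e-08
  (+)t^(-12) = 5.96046e-08
  (-)t^(-11) = 2.38419e-07
  (+)t^(-10) = 9.53674e-07
  (-)t^(-9) = 3.8147e-06
  (+)t^(-8) = 1.52588e-05
  (+)t^(-6) = 0.000244141
Sum = (3.63798e-12) + (1.45519e-11) + (5.82077e-11) + (2.32831e-10) + (9.31323e-10) + (3.72529e-09) + (1.49012e-08) + (5.96046e-08) + (2.38419e-07) + (9.53674e-07) + (3.8147e-06) + (1.52588e-05) + (0.000244141)
= 0.0002644856759
Rounded to 6 significant figures: 0.000264486

0.000264486


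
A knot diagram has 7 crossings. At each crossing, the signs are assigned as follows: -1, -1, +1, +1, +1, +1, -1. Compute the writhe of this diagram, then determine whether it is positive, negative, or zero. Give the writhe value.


Step 1: Count positive crossings (+1).
Positive crossings: 4
Step 2: Count negative crossings (-1).
Negative crossings: 3
Step 3: Writhe = (positive) - (negative)
w = 4 - 3 = 1
Step 4: |w| = 1, and w is positive

1


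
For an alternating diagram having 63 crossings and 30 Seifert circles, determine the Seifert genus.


For alternating knots, g = (c - s + 1)/2.
= (63 - 30 + 1)/2
= 34/2 = 17

17


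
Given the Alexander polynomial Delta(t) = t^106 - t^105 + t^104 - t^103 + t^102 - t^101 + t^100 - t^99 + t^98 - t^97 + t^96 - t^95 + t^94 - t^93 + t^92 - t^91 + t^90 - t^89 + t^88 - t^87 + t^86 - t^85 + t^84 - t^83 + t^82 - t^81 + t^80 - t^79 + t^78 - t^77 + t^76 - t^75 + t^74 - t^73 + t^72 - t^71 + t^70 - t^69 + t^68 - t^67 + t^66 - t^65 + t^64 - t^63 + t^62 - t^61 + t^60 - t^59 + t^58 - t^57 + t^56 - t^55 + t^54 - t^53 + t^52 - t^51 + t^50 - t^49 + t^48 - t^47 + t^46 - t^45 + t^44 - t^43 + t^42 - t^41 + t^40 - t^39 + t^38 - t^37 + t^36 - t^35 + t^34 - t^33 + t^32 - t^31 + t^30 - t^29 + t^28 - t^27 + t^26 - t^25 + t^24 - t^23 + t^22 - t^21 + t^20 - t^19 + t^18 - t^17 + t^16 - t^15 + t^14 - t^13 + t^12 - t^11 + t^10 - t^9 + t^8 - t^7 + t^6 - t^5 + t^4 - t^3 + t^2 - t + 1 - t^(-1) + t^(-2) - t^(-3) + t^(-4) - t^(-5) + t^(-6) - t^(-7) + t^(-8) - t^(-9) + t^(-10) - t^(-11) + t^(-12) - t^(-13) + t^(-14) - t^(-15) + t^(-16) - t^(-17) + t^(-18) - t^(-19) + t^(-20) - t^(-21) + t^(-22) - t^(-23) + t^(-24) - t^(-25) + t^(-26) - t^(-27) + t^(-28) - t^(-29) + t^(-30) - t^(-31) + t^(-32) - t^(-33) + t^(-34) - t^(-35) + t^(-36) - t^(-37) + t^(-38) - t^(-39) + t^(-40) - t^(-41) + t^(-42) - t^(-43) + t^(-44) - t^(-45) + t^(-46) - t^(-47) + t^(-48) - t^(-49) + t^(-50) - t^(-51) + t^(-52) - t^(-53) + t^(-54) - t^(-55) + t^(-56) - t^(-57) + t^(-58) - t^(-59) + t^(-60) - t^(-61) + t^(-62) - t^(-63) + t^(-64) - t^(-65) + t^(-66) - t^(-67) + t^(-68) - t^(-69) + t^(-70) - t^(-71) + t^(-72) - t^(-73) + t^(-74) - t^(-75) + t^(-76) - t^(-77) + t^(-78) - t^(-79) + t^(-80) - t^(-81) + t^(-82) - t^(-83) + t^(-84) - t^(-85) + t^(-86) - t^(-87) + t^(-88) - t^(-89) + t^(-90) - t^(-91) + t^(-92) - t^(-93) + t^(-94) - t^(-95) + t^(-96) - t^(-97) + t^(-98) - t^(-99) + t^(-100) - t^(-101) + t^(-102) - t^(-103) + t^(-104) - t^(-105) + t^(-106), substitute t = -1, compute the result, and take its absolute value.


Step 1: The polynomial has 213 terms with alternating signs, exponents from 106 down to -106.
Step 2: Substitute t = -1. The i-th term has coefficient (-1)^i and exponent (m-i),
  so its value is (-1)^i * (-1)^(m-i) = (-1)^m = 1 for every i.
Step 3: All 213 terms equal 1, so Delta(-1) = 213 * (1) = 213
Step 4: |Delta(-1)| = 213

213


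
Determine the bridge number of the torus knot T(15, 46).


The bridge number of T(p,q) is min(p,q).
min(15, 46) = 15

15


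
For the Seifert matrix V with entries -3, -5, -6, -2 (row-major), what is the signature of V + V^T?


Step 1: V + V^T = [[-6, -11], [-11, -4]]
Step 2: trace = -10, det = -97
Step 3: Discriminant = (-10)^2 - 4*(-97) = 488
Step 4: Eigenvalues: 6.04536, -16.0454
Step 5: Signature = (# positive eigenvalues) - (# negative eigenvalues) = 0

0


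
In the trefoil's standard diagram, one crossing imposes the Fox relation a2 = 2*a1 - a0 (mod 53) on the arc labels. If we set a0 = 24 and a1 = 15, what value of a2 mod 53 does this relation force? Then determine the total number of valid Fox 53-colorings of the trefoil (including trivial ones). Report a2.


Step 1: Apply the given crossing relation 2*a1 - a0 - a2 = 0 (mod 53).
  a2 = 2*a1 - a0 mod 53
  a2 = 2*15 - 24 mod 53
  a2 = 30 - 24 mod 53
  a2 = 6 mod 53 = 6
Step 2: The trefoil has determinant 3.
  Number of Fox p-colorings (p prime) is p^2 if p = 3, else p.
  Since 53 does not divide 3, only trivial (constant) colorings exist.
  (So the trial a0 = 24, a1 = 15 with a0 != a1 does NOT extend to a valid coloring of the whole trefoil: the other two crossing relations require 3*(a1 - a0) = 0 (mod 53), which fails.)
  Total colorings = 53
Step 3: a2 = 6, total Fox 53-colorings = 53

6


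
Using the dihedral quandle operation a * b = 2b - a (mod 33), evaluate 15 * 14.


15 * 14 = 2*14 - 15 mod 33
= 28 - 15 mod 33
= 13 mod 33 = 13

13


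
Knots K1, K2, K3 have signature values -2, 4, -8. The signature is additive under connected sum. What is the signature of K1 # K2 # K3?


The signature is additive under connected sum.
signature(K1 # K2 # K3) = (-2) + (4) + (-8)
= -6

-6


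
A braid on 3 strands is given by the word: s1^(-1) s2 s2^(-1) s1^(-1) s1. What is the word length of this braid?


The word length counts the number of generators (including inverses).
Listing each generator: s1^(-1), s2, s2^(-1), s1^(-1), s1
There are 5 generators in this braid word.

5


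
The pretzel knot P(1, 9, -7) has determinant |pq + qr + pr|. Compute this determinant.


Step 1: Compute pq + qr + pr.
pq = 1*9 = 9
qr = 9*(-7) = -63
pr = 1*(-7) = -7
pq + qr + pr = 9 + (-63) + (-7) = -61
Step 2: Take absolute value.
det(P(1,9,-7)) = |-61| = 61

61


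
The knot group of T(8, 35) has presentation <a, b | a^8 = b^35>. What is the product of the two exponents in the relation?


The relation is a^8 = b^35.
Product of exponents = 8 * 35
= 280

280


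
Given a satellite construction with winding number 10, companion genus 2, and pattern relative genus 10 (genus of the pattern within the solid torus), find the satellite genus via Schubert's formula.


Schubert: g(satellite) = g_rel(pattern) + |winding| * g(companion),
where g_rel(pattern) is the genus of the pattern relative to the solid torus.
= 10 + 10 * 2
= 10 + 20 = 30

30


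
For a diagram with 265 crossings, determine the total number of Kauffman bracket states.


Each crossing contributes 2 choices (A-smoothing or B-smoothing).
Total states = 2^265 = 59285549689505892056868344324448208820874232148807968788202283012051522375647232

59285549689505892056868344324448208820874232148807968788202283012051522375647232


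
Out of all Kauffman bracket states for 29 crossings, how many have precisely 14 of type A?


We choose which 14 of 29 crossings get A-smoothings.
C(29, 14) = 29! / (14! * 15!)
= 77558760

77558760


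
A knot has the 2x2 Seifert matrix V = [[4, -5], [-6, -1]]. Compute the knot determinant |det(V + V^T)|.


Step 1: Form V + V^T where V = [[4, -5], [-6, -1]]
  V^T = [[4, -6], [-5, -1]]
  V + V^T = [[8, -11], [-11, -2]]
Step 2: det(V + V^T) = 8*(-2) - (-11)*(-11)
  = -16 - 121 = -137
Step 3: Knot determinant = |det(V + V^T)| = |-137| = 137

137


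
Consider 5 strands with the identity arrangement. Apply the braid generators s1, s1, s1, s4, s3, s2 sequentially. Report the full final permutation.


Starting with identity [1, 2, 3, 4, 5].
Apply generators in sequence:
  After s1: [2, 1, 3, 4, 5]
  After s1: [1, 2, 3, 4, 5]
  After s1: [2, 1, 3, 4, 5]
  After s4: [2, 1, 3, 5, 4]
  After s3: [2, 1, 5, 3, 4]
  After s2: [2, 5, 1, 3, 4]
Final permutation: [2, 5, 1, 3, 4]

[2, 5, 1, 3, 4]


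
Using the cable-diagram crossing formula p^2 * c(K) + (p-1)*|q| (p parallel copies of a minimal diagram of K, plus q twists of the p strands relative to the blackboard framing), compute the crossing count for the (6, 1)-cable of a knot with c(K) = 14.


Step 1: Each of the c(K) crossings of the companion diagram becomes p*p = p^2 crossings among the p parallel strands, and each of the |q| twists s_1 s_2 ... s_(p-1) adds (p-1) crossings.
  Crossings = p^2 * c(K) + (p-1)*|q|
Step 2: = 6^2 * 14 + (6-1)*1
Step 3: = 36*14 + 5*1
Step 4: = 504 + 5 = 509

509


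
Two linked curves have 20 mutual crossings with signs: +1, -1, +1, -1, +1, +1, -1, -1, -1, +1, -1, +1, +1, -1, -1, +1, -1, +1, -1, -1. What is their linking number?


Step 1: Count positive crossings: 9
Step 2: Count negative crossings: 11
Step 3: Sum of signs = 9 - 11 = -2
Step 4: Linking number = sum/2 = -2/2 = -1

-1


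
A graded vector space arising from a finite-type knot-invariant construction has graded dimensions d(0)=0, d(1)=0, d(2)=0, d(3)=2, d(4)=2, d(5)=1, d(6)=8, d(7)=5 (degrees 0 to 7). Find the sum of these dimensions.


Total dimension = d(0) + d(1) + ... + d(7)
= 0 + 0 + 0 + 2 + 2 + 1 + 8 + 5
= 18

18


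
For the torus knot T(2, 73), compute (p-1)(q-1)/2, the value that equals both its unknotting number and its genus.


For a torus knot T(p,q), both the unknotting number and genus equal (p-1)(q-1)/2.
= (2-1)(73-1)/2
= 1*72/2
= 72/2 = 36

36


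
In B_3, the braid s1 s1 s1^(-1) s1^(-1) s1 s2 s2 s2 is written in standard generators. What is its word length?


The word length counts the number of generators (including inverses).
Listing each generator: s1, s1, s1^(-1), s1^(-1), s1, s2, s2, s2
There are 8 generators in this braid word.

8


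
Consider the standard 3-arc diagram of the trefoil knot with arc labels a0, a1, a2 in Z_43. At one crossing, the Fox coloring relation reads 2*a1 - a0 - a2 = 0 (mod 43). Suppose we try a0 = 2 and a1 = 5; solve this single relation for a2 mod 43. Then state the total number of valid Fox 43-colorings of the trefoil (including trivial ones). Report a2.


Step 1: Apply the given crossing relation 2*a1 - a0 - a2 = 0 (mod 43).
  a2 = 2*a1 - a0 mod 43
  a2 = 2*5 - 2 mod 43
  a2 = 10 - 2 mod 43
  a2 = 8 mod 43 = 8
Step 2: The trefoil has determinant 3.
  Number of Fox p-colorings (p prime) is p^2 if p = 3, else p.
  Since 43 does not divide 3, only trivial (constant) colorings exist.
  (So the trial a0 = 2, a1 = 5 with a0 != a1 does NOT extend to a valid coloring of the whole trefoil: the other two crossing relations require 3*(a1 - a0) = 0 (mod 43), which fails.)
  Total colorings = 43
Step 3: a2 = 8, total Fox 43-colorings = 43

8


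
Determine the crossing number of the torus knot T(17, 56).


For a torus knot T(p, q) with gcd(p,q)=1,
the crossing number is min(p*(q-1), q*(p-1)).
p*(q-1) = 17*55 = 935
q*(p-1) = 56*16 = 896
min(935, 896) = 896

896


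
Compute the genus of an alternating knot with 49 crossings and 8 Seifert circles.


For alternating knots, g = (c - s + 1)/2.
= (49 - 8 + 1)/2
= 42/2 = 21

21


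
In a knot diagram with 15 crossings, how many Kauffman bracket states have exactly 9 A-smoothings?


We choose which 9 of 15 crossings get A-smoothings.
C(15, 9) = 15! / (9! * 6!)
= 5005

5005


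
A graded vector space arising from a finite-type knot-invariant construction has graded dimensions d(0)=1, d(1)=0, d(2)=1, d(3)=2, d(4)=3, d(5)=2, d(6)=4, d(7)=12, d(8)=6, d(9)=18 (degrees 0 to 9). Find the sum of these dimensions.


Total dimension = d(0) + d(1) + ... + d(9)
= 1 + 0 + 1 + 2 + 3 + 2 + 4 + 12 + 6 + 18
= 49

49


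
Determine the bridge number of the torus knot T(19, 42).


The bridge number of T(p,q) is min(p,q).
min(19, 42) = 19

19


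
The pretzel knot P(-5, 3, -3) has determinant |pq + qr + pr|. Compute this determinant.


Step 1: Compute pq + qr + pr.
pq = (-5)*3 = -15
qr = 3*(-3) = -9
pr = (-5)*(-3) = 15
pq + qr + pr = -15 + (-9) + 15 = -9
Step 2: Take absolute value.
det(P(-5,3,-3)) = |-9| = 9

9


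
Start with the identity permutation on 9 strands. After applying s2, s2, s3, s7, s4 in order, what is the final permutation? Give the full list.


Starting with identity [1, 2, 3, 4, 5, 6, 7, 8, 9].
Apply generators in sequence:
  After s2: [1, 3, 2, 4, 5, 6, 7, 8, 9]
  After s2: [1, 2, 3, 4, 5, 6, 7, 8, 9]
  After s3: [1, 2, 4, 3, 5, 6, 7, 8, 9]
  After s7: [1, 2, 4, 3, 5, 6, 8, 7, 9]
  After s4: [1, 2, 4, 5, 3, 6, 8, 7, 9]
Final permutation: [1, 2, 4, 5, 3, 6, 8, 7, 9]

[1, 2, 4, 5, 3, 6, 8, 7, 9]


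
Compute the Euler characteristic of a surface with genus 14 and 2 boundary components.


chi = 2 - 2g - b
= 2 - 2*14 - 2
= 2 - 28 - 2 = -28

-28


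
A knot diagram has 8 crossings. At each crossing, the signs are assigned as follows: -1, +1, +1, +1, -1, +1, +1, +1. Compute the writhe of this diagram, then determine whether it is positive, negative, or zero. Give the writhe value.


Step 1: Count positive crossings (+1).
Positive crossings: 6
Step 2: Count negative crossings (-1).
Negative crossings: 2
Step 3: Writhe = (positive) - (negative)
w = 6 - 2 = 4
Step 4: |w| = 4, and w is positive

4


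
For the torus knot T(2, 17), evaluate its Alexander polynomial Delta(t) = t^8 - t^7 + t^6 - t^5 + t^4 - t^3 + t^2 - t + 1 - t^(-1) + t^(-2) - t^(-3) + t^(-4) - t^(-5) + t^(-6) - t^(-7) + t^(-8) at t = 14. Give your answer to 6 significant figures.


Substituting t = 14 into Delta(t) = t^8 - t^7 + t^6 - t^5 + t^4 - t^3 + t^2 - t + 1 - t^(-1) + t^(-2) - t^(-3) + t^(-4) - t^(-5) + t^(-6) - t^(-7) + t^(-8):
Term values: (1475789056) + (-105413504) + (7529536) + (-537824) + (38416) + (-2744) + (196) + (-14) + (1) + (-0.0714286) + (0.00510204) + (-0.000364431) + (2.60308e-05) + (-1.85934e-06) + (1.3281e-07) + (-9.48645e-09) + (6.77604e-10)
Sum = 1377403119
Rounded to 6 significant figures: 1.3774e+09

1.3774e+09


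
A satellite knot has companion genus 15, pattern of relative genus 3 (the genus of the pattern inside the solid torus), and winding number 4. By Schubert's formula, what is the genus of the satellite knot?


Schubert: g(satellite) = g_rel(pattern) + |winding| * g(companion),
where g_rel(pattern) is the genus of the pattern relative to the solid torus.
= 3 + 4 * 15
= 3 + 60 = 63

63


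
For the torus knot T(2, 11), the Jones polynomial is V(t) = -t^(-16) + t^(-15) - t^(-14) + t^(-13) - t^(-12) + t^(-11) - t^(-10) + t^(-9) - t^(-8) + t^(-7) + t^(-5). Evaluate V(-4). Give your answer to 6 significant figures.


Substituting t = -4 into V(t) = -t^(-16) + t^(-15) - t^(-14) + t^(-13) - t^(-12) + t^(-11) - t^(-10) + t^(-9) - t^(-8) + t^(-7) + t^(-5):
  (-)t^(-16) = -2.32831e-10
  (+)t^(-15) = -9.31323e-10
  (-)t^(-14) = -3.72529e-09
  (+)t^(-13) = -1.49012e-08
  (-)t^(-12) = -5.96046e-08
  (+)t^(-11) = -2.38419e-07
  (-)t^(-10) = -9.53674e-07
  (+)t^(-9) = -3.8147e-06
  (-)t^(-8) = -1.52588e-05
  (+)t^(-7) = -6.10352e-05
  (+)t^(-5) = -0.000976562
Sum = (-2.32831e-10) + (-9.31323e-10) + (-3.72529e-09) + (-1.49012e-08) + (-5.96046e-08) + (-2.38419e-07) + (-9.53674e-07) + (-3.8147e-06) + (-1.52588e-05) + (-6.10352e-05) + (-0.000976562)
= -0.001057942631
Rounded to 6 significant figures: -0.00105794

-0.00105794


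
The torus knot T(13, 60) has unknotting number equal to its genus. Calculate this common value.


For a torus knot T(p,q), both the unknotting number and genus equal (p-1)(q-1)/2.
= (13-1)(60-1)/2
= 12*59/2
= 708/2 = 354

354


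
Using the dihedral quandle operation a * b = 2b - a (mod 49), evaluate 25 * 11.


25 * 11 = 2*11 - 25 mod 49
= 22 - 25 mod 49
= -3 mod 49 = 46

46


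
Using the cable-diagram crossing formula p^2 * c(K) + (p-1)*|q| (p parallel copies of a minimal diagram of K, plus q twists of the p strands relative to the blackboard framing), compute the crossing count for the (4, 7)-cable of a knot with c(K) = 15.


Step 1: Each of the c(K) crossings of the companion diagram becomes p*p = p^2 crossings among the p parallel strands, and each of the |q| twists s_1 s_2 ... s_(p-1) adds (p-1) crossings.
  Crossings = p^2 * c(K) + (p-1)*|q|
Step 2: = 4^2 * 15 + (4-1)*7
Step 3: = 16*15 + 3*7
Step 4: = 240 + 21 = 261

261


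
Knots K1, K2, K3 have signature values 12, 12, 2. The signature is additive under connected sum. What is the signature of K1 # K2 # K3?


The signature is additive under connected sum.
signature(K1 # K2 # K3) = (12) + (12) + (2)
= 26

26


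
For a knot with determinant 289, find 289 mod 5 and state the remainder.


Step 1: A knot is p-colorable if and only if p divides its determinant.
Step 2: Compute 289 mod 5.
289 = 57 * 5 + 4
Step 3: 289 mod 5 = 4
Step 4: The knot is 5-colorable: no

4


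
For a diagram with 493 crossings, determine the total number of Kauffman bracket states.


Each crossing contributes 2 choices (A-smoothing or B-smoothing).
Total states = 2^493 = 25573364124188608359478044506465618376692515984711443667838213813251045284411519960025547596296126227741302219746563054759509816764729633229129121792

25573364124188608359478044506465618376692515984711443667838213813251045284411519960025547596296126227741302219746563054759509816764729633229129121792


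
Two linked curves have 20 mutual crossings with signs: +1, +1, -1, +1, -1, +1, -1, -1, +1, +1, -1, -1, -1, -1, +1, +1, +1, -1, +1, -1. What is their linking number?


Step 1: Count positive crossings: 10
Step 2: Count negative crossings: 10
Step 3: Sum of signs = 10 - 10 = 0
Step 4: Linking number = sum/2 = 0/2 = 0

0


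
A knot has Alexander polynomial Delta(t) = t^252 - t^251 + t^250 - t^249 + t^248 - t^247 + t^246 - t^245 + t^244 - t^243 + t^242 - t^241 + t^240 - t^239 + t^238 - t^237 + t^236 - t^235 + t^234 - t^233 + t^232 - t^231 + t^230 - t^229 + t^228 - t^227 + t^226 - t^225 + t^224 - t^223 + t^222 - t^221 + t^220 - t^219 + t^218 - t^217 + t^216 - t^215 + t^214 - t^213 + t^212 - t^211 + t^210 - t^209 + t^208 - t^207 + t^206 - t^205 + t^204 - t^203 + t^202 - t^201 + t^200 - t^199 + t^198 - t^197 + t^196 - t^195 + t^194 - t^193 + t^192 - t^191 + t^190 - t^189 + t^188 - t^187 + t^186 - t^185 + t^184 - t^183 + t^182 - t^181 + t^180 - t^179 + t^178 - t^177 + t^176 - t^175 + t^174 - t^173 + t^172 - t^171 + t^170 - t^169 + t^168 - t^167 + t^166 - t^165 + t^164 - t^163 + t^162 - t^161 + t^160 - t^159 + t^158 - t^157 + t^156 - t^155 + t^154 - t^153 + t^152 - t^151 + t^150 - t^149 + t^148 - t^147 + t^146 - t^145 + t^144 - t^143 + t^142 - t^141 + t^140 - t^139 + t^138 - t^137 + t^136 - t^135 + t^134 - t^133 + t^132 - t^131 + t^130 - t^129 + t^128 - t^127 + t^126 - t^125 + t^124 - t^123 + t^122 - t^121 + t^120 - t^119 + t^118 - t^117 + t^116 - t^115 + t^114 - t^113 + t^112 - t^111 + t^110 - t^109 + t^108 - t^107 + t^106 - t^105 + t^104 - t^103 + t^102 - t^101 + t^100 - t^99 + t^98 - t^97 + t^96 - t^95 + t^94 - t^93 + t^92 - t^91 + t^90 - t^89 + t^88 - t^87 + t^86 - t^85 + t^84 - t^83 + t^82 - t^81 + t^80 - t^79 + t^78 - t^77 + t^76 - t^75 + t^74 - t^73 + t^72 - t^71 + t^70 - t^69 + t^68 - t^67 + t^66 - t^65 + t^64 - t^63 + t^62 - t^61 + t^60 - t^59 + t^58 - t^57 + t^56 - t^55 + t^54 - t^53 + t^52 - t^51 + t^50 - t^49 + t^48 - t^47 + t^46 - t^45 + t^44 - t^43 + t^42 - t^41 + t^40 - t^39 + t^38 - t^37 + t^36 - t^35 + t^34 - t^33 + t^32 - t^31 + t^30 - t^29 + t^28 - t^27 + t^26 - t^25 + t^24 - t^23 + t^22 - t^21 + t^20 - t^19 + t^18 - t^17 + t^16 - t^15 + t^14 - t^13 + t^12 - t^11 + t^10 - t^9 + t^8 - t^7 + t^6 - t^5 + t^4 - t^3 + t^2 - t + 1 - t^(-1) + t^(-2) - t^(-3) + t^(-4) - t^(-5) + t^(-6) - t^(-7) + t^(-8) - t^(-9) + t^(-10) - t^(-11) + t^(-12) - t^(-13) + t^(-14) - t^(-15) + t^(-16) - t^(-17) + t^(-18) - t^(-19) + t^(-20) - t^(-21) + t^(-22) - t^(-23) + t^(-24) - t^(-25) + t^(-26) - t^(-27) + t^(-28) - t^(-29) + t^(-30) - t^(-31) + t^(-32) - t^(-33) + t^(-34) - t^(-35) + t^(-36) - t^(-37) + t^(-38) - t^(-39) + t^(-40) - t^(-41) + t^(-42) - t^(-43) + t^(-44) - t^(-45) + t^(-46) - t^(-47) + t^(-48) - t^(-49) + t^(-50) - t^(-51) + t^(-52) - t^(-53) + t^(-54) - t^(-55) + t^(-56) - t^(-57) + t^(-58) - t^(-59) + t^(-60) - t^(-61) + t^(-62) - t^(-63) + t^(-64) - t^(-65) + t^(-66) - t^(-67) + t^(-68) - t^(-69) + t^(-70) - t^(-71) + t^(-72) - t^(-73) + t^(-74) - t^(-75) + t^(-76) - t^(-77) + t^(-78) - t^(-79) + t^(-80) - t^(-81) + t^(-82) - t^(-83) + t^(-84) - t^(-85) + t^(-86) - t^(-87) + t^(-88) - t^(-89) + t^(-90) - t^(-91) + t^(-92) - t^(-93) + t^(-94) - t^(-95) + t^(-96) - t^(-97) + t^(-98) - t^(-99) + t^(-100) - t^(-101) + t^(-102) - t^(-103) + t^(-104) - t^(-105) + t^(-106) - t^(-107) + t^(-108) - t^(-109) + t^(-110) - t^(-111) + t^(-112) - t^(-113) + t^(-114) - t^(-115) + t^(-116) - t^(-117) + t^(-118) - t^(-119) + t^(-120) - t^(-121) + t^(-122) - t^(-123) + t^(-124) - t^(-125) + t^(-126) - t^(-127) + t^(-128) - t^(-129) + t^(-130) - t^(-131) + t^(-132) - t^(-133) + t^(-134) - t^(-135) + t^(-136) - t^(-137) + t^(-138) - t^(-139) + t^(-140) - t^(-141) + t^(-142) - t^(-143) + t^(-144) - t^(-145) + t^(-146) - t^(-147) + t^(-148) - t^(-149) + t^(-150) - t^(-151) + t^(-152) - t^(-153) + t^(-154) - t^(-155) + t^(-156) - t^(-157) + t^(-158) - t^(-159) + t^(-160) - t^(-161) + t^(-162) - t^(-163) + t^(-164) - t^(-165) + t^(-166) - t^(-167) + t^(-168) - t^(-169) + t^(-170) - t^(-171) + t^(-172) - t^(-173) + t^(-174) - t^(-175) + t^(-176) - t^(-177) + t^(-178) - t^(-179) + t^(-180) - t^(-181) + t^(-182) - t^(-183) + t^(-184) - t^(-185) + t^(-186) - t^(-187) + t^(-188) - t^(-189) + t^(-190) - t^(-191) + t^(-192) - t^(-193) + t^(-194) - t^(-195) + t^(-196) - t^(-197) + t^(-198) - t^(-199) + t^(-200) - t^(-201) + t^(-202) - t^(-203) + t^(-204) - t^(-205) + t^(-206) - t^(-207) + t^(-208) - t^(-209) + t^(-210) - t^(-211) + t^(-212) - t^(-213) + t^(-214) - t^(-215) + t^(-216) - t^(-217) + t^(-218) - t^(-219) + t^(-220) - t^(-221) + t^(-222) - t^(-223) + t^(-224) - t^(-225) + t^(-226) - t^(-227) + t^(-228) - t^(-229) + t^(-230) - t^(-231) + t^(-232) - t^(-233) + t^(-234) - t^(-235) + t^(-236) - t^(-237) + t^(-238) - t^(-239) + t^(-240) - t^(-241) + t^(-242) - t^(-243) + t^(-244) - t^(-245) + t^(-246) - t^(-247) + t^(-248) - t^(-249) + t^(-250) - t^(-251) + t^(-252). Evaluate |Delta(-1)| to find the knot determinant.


Step 1: The polynomial has 505 terms with alternating signs, exponents from 252 down to -252.
Step 2: Substitute t = -1. The i-th term has coefficient (-1)^i and exponent (m-i),
  so its value is (-1)^i * (-1)^(m-i) = (-1)^m = 1 for every i.
Step 3: All 505 terms equal 1, so Delta(-1) = 505 * (1) = 505
Step 4: |Delta(-1)| = 505

505


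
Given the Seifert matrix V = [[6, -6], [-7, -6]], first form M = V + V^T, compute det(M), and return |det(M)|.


Step 1: Form V + V^T where V = [[6, -6], [-7, -6]]
  V^T = [[6, -7], [-6, -6]]
  V + V^T = [[12, -13], [-13, -12]]
Step 2: det(V + V^T) = 12*(-12) - (-13)*(-13)
  = -144 - 169 = -313
Step 3: Knot determinant = |det(V + V^T)| = |-313| = 313

313


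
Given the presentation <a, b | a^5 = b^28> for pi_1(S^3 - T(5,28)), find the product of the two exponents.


The relation is a^5 = b^28.
Product of exponents = 5 * 28
= 140

140


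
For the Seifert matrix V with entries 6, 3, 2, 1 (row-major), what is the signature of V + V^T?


Step 1: V + V^T = [[12, 5], [5, 2]]
Step 2: trace = 14, det = -1
Step 3: Discriminant = 14^2 - 4*(-1) = 200
Step 4: Eigenvalues: 14.0711, -0.0710678
Step 5: Signature = (# positive eigenvalues) - (# negative eigenvalues) = 0

0


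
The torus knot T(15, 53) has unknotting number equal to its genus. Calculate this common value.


For a torus knot T(p,q), both the unknotting number and genus equal (p-1)(q-1)/2.
= (15-1)(53-1)/2
= 14*52/2
= 728/2 = 364

364


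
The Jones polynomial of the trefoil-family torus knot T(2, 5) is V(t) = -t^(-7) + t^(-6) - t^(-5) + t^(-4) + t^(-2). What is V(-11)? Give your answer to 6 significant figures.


Substituting t = -11 into V(t) = -t^(-7) + t^(-6) - t^(-5) + t^(-4) + t^(-2):
  (-)t^(-7) = 5.13158e-08
  (+)t^(-6) = 5.64474e-07
  (-)t^(-5) = 6.20921e-06
  (+)t^(-4) = 6.83013e-05
  (+)t^(-2) = 0.00826446
Sum = (5.13158e-08) + (5.64474e-07) + (6.20921e-06) + (6.83013e-05) + (0.00826446)
= 0.008339589158
Rounded to 6 significant figures: 0.00833959

0.00833959


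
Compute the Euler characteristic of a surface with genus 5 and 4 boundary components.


chi = 2 - 2g - b
= 2 - 2*5 - 4
= 2 - 10 - 4 = -12

-12


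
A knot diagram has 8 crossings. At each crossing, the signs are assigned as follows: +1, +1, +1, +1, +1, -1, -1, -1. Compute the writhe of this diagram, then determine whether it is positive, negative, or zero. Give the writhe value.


Step 1: Count positive crossings (+1).
Positive crossings: 5
Step 2: Count negative crossings (-1).
Negative crossings: 3
Step 3: Writhe = (positive) - (negative)
w = 5 - 3 = 2
Step 4: |w| = 2, and w is positive

2


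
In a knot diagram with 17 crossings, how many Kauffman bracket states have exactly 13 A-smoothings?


We choose which 13 of 17 crossings get A-smoothings.
C(17, 13) = 17! / (13! * 4!)
= 2380

2380


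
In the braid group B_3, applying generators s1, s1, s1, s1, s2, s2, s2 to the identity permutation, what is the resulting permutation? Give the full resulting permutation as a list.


Starting with identity [1, 2, 3].
Apply generators in sequence:
  After s1: [2, 1, 3]
  After s1: [1, 2, 3]
  After s1: [2, 1, 3]
  After s1: [1, 2, 3]
  After s2: [1, 3, 2]
  After s2: [1, 2, 3]
  After s2: [1, 3, 2]
Final permutation: [1, 3, 2]

[1, 3, 2]


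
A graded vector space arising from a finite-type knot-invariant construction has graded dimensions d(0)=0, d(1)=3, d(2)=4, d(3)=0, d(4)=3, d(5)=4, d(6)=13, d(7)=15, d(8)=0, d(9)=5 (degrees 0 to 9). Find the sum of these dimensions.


Total dimension = d(0) + d(1) + ... + d(9)
= 0 + 3 + 4 + 0 + 3 + 4 + 13 + 15 + 0 + 5
= 47

47


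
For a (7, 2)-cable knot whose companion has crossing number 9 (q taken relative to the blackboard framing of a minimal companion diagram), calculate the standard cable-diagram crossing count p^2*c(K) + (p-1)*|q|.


Step 1: Each of the c(K) crossings of the companion diagram becomes p*p = p^2 crossings among the p parallel strands, and each of the |q| twists s_1 s_2 ... s_(p-1) adds (p-1) crossings.
  Crossings = p^2 * c(K) + (p-1)*|q|
Step 2: = 7^2 * 9 + (7-1)*2
Step 3: = 49*9 + 6*2
Step 4: = 441 + 12 = 453

453


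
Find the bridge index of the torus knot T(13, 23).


The bridge number of T(p,q) is min(p,q).
min(13, 23) = 13

13


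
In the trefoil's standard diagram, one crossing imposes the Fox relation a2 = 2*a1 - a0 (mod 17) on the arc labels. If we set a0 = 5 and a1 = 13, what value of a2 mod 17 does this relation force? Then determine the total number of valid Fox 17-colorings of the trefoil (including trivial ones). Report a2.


Step 1: Apply the given crossing relation 2*a1 - a0 - a2 = 0 (mod 17).
  a2 = 2*a1 - a0 mod 17
  a2 = 2*13 - 5 mod 17
  a2 = 26 - 5 mod 17
  a2 = 21 mod 17 = 4
Step 2: The trefoil has determinant 3.
  Number of Fox p-colorings (p prime) is p^2 if p = 3, else p.
  Since 17 does not divide 3, only trivial (constant) colorings exist.
  (So the trial a0 = 5, a1 = 13 with a0 != a1 does NOT extend to a valid coloring of the whole trefoil: the other two crossing relations require 3*(a1 - a0) = 0 (mod 17), which fails.)
  Total colorings = 17
Step 3: a2 = 4, total Fox 17-colorings = 17

4


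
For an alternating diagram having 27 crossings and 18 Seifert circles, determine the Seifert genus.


For alternating knots, g = (c - s + 1)/2.
= (27 - 18 + 1)/2
= 10/2 = 5

5


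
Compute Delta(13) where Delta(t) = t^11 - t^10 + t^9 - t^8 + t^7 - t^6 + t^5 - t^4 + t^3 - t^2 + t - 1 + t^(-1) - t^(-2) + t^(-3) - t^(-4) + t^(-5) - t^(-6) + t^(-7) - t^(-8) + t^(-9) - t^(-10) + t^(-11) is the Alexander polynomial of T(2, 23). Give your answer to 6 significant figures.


Substituting t = 13 into Delta(t) = t^11 - t^10 + t^9 - t^8 + t^7 - t^6 + t^5 - t^4 + t^3 - t^2 + t - 1 + t^(-1) - t^(-2) + t^(-3) - t^(-4) + t^(-5) - t^(-6) + t^(-7) - t^(-8) + t^(-9) - t^(-10) + t^(-11):
Term values: (1792160394037) + (-137858491849) + (10604499373) + (-815730721) + (62748517) + (-4826809) + (371293) + (-28561) + (2197) + (-169) + (13) + (-1) + (0.0769231) + (-0.00591716) + (0.000455166) + (-3.50128e-05) + (2.69329e-06) + (-2.07176e-07) + (1.59366e-08) + (-1.22589e-09) + (9.42996e-11) + (-7.25382e-12) + (5.57986e-13)
Sum = 1.664148937e+12
Rounded to 6 significant figures: 1.66415e+12

1.66415e+12
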